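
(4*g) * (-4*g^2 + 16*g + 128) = -16*g^3 + 64*g^2 + 512*g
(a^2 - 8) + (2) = a^2 - 6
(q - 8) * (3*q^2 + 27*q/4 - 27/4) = 3*q^3 - 69*q^2/4 - 243*q/4 + 54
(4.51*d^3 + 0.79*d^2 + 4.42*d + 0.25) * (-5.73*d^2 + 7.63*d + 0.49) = -25.8423*d^5 + 29.8846*d^4 - 17.089*d^3 + 32.6792*d^2 + 4.0733*d + 0.1225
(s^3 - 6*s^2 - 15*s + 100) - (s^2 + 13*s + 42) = s^3 - 7*s^2 - 28*s + 58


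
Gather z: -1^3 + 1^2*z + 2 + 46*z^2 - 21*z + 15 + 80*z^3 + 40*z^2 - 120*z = 80*z^3 + 86*z^2 - 140*z + 16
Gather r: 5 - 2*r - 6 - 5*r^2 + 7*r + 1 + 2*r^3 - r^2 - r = 2*r^3 - 6*r^2 + 4*r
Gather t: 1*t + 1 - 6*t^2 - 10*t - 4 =-6*t^2 - 9*t - 3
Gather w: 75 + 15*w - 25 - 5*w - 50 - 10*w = 0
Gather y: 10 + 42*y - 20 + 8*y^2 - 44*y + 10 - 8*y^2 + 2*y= 0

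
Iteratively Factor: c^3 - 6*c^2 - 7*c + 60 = (c + 3)*(c^2 - 9*c + 20) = (c - 4)*(c + 3)*(c - 5)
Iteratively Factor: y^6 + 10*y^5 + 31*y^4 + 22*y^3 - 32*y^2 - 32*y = (y)*(y^5 + 10*y^4 + 31*y^3 + 22*y^2 - 32*y - 32) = y*(y + 4)*(y^4 + 6*y^3 + 7*y^2 - 6*y - 8) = y*(y + 2)*(y + 4)*(y^3 + 4*y^2 - y - 4) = y*(y - 1)*(y + 2)*(y + 4)*(y^2 + 5*y + 4) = y*(y - 1)*(y + 2)*(y + 4)^2*(y + 1)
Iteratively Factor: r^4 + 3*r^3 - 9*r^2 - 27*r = (r + 3)*(r^3 - 9*r) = (r - 3)*(r + 3)*(r^2 + 3*r) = r*(r - 3)*(r + 3)*(r + 3)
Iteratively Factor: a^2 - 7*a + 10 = (a - 2)*(a - 5)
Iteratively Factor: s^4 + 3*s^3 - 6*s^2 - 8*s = (s + 1)*(s^3 + 2*s^2 - 8*s) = s*(s + 1)*(s^2 + 2*s - 8) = s*(s + 1)*(s + 4)*(s - 2)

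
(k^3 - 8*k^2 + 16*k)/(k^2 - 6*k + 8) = k*(k - 4)/(k - 2)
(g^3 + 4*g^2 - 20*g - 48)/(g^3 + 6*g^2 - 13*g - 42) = (g^2 + 2*g - 24)/(g^2 + 4*g - 21)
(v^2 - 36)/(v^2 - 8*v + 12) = (v + 6)/(v - 2)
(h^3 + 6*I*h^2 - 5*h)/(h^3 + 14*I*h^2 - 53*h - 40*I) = h/(h + 8*I)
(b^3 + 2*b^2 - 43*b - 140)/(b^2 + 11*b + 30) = (b^2 - 3*b - 28)/(b + 6)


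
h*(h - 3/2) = h^2 - 3*h/2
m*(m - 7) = m^2 - 7*m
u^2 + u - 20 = (u - 4)*(u + 5)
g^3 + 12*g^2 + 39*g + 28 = (g + 1)*(g + 4)*(g + 7)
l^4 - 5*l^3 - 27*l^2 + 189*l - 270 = (l - 5)*(l - 3)^2*(l + 6)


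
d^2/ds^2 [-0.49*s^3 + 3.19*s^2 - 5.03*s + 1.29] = 6.38 - 2.94*s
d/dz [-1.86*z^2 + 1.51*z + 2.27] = 1.51 - 3.72*z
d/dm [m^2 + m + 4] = 2*m + 1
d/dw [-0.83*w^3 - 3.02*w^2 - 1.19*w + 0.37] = -2.49*w^2 - 6.04*w - 1.19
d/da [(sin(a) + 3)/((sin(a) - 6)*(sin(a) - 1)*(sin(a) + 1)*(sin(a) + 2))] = (-3*sin(a)^3 - 4*sin(a)^2 + 49*sin(a) + 78)*sin(a)/((sin(a) - 6)^2*(sin(a) + 2)^2*cos(a)^3)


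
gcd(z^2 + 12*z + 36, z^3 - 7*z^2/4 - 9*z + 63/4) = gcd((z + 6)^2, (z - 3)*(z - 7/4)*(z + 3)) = 1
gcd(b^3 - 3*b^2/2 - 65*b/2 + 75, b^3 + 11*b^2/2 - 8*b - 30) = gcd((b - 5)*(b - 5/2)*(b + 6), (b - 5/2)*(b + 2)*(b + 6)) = b^2 + 7*b/2 - 15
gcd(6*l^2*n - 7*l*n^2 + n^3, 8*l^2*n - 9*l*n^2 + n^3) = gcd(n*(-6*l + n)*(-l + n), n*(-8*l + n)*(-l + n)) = l*n - n^2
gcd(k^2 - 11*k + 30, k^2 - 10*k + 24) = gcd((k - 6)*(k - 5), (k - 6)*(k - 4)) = k - 6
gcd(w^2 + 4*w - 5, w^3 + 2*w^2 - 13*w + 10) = w^2 + 4*w - 5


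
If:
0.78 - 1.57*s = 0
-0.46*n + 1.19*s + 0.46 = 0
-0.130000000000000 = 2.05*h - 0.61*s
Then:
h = 0.08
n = 2.29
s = 0.50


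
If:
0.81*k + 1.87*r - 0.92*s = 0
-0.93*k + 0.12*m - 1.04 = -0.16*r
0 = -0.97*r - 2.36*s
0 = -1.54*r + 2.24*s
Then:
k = 0.00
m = 8.67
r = 0.00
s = 0.00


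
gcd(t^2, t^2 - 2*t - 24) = 1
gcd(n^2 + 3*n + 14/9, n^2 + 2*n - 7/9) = n + 7/3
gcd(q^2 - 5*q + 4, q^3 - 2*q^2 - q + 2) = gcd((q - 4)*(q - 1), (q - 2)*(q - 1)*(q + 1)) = q - 1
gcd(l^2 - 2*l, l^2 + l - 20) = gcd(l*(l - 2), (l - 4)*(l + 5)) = 1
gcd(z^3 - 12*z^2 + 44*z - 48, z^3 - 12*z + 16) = z - 2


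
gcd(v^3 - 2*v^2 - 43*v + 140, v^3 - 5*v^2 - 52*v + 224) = v^2 + 3*v - 28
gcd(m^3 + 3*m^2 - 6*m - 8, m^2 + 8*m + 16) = m + 4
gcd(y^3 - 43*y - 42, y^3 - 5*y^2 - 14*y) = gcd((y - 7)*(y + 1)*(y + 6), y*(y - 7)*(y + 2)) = y - 7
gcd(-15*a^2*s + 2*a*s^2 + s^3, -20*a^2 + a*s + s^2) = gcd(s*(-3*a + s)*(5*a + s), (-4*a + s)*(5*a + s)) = 5*a + s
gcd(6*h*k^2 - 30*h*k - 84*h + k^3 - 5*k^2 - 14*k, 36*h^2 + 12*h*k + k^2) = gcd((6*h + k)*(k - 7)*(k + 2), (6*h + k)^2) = 6*h + k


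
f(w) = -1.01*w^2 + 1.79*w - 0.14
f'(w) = 1.79 - 2.02*w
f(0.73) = 0.63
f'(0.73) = 0.32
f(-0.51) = -1.32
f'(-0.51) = 2.82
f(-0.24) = -0.63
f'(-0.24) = 2.27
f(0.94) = 0.65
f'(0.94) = -0.11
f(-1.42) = -4.72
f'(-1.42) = 4.66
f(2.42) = -1.72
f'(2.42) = -3.10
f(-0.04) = -0.21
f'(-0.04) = 1.87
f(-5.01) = -34.46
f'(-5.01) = 11.91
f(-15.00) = -254.24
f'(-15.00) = 32.09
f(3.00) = -3.86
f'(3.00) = -4.27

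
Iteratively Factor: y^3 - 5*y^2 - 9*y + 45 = (y - 5)*(y^2 - 9) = (y - 5)*(y + 3)*(y - 3)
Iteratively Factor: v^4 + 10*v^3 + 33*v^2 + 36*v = (v + 3)*(v^3 + 7*v^2 + 12*v) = (v + 3)*(v + 4)*(v^2 + 3*v) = v*(v + 3)*(v + 4)*(v + 3)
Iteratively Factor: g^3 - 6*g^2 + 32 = (g - 4)*(g^2 - 2*g - 8) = (g - 4)^2*(g + 2)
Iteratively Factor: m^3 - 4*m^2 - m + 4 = (m - 1)*(m^2 - 3*m - 4) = (m - 1)*(m + 1)*(m - 4)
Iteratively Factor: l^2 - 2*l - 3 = (l + 1)*(l - 3)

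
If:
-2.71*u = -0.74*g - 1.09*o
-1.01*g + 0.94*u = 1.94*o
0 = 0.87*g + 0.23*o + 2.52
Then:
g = -3.32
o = 1.60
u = -0.26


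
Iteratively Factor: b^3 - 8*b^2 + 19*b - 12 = (b - 4)*(b^2 - 4*b + 3) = (b - 4)*(b - 3)*(b - 1)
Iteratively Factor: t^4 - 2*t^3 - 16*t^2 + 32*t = (t + 4)*(t^3 - 6*t^2 + 8*t) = (t - 4)*(t + 4)*(t^2 - 2*t) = (t - 4)*(t - 2)*(t + 4)*(t)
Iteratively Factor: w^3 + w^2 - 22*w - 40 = (w - 5)*(w^2 + 6*w + 8) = (w - 5)*(w + 2)*(w + 4)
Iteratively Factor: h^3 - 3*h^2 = (h)*(h^2 - 3*h) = h^2*(h - 3)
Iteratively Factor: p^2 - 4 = (p + 2)*(p - 2)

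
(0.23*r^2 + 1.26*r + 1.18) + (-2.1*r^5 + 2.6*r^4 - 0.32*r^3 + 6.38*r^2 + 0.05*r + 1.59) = -2.1*r^5 + 2.6*r^4 - 0.32*r^3 + 6.61*r^2 + 1.31*r + 2.77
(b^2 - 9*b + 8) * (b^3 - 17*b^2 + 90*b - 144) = b^5 - 26*b^4 + 251*b^3 - 1090*b^2 + 2016*b - 1152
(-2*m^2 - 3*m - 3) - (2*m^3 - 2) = -2*m^3 - 2*m^2 - 3*m - 1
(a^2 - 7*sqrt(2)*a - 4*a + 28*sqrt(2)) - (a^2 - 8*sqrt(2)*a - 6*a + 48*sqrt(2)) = sqrt(2)*a + 2*a - 20*sqrt(2)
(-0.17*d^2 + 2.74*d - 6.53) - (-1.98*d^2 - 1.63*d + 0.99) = 1.81*d^2 + 4.37*d - 7.52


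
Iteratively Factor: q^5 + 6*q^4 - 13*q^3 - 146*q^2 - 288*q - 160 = (q - 5)*(q^4 + 11*q^3 + 42*q^2 + 64*q + 32) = (q - 5)*(q + 2)*(q^3 + 9*q^2 + 24*q + 16) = (q - 5)*(q + 2)*(q + 4)*(q^2 + 5*q + 4) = (q - 5)*(q + 1)*(q + 2)*(q + 4)*(q + 4)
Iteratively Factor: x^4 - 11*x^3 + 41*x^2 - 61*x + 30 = (x - 2)*(x^3 - 9*x^2 + 23*x - 15) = (x - 3)*(x - 2)*(x^2 - 6*x + 5) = (x - 3)*(x - 2)*(x - 1)*(x - 5)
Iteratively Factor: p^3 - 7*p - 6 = (p - 3)*(p^2 + 3*p + 2) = (p - 3)*(p + 2)*(p + 1)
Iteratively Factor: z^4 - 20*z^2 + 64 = (z + 2)*(z^3 - 2*z^2 - 16*z + 32) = (z - 2)*(z + 2)*(z^2 - 16) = (z - 4)*(z - 2)*(z + 2)*(z + 4)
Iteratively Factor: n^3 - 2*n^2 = (n)*(n^2 - 2*n) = n^2*(n - 2)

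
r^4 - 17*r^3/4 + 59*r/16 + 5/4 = (r - 4)*(r - 5/4)*(r + 1/2)^2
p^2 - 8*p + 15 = (p - 5)*(p - 3)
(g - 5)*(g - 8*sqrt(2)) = g^2 - 8*sqrt(2)*g - 5*g + 40*sqrt(2)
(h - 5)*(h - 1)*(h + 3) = h^3 - 3*h^2 - 13*h + 15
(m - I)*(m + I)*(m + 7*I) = m^3 + 7*I*m^2 + m + 7*I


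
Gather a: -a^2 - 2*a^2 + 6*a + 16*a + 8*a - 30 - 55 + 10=-3*a^2 + 30*a - 75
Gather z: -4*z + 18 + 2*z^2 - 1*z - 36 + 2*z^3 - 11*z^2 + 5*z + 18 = 2*z^3 - 9*z^2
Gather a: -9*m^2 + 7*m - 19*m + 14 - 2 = -9*m^2 - 12*m + 12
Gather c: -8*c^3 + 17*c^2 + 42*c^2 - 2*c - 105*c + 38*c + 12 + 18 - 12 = -8*c^3 + 59*c^2 - 69*c + 18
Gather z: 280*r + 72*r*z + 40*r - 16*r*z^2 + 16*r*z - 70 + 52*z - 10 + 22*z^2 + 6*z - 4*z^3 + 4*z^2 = 320*r - 4*z^3 + z^2*(26 - 16*r) + z*(88*r + 58) - 80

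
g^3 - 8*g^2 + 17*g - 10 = (g - 5)*(g - 2)*(g - 1)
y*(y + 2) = y^2 + 2*y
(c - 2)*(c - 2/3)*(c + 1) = c^3 - 5*c^2/3 - 4*c/3 + 4/3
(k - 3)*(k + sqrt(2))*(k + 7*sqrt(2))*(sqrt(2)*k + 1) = sqrt(2)*k^4 - 3*sqrt(2)*k^3 + 17*k^3 - 51*k^2 + 22*sqrt(2)*k^2 - 66*sqrt(2)*k + 14*k - 42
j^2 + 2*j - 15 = (j - 3)*(j + 5)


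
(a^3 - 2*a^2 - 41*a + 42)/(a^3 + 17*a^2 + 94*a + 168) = (a^2 - 8*a + 7)/(a^2 + 11*a + 28)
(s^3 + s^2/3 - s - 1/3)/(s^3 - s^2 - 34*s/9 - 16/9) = 3*(3*s^2 - 2*s - 1)/(9*s^2 - 18*s - 16)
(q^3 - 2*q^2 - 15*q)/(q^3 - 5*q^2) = (q + 3)/q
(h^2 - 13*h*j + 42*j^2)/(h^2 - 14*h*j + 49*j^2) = (h - 6*j)/(h - 7*j)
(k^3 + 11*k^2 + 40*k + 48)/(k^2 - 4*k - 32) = (k^2 + 7*k + 12)/(k - 8)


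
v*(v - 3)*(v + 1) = v^3 - 2*v^2 - 3*v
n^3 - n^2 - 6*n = n*(n - 3)*(n + 2)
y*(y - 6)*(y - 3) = y^3 - 9*y^2 + 18*y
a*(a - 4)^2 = a^3 - 8*a^2 + 16*a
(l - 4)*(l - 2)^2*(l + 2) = l^4 - 6*l^3 + 4*l^2 + 24*l - 32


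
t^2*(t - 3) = t^3 - 3*t^2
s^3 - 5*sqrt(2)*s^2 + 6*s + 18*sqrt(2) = (s - 3*sqrt(2))^2*(s + sqrt(2))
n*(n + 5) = n^2 + 5*n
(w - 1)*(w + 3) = w^2 + 2*w - 3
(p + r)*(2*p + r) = 2*p^2 + 3*p*r + r^2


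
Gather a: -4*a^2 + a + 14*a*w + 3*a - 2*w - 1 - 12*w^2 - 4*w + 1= -4*a^2 + a*(14*w + 4) - 12*w^2 - 6*w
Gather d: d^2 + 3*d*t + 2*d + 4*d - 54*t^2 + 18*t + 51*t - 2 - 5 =d^2 + d*(3*t + 6) - 54*t^2 + 69*t - 7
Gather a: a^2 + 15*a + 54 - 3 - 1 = a^2 + 15*a + 50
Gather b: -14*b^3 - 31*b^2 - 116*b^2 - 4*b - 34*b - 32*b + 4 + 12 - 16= -14*b^3 - 147*b^2 - 70*b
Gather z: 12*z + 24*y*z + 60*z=z*(24*y + 72)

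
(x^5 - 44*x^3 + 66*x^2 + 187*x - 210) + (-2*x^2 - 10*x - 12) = x^5 - 44*x^3 + 64*x^2 + 177*x - 222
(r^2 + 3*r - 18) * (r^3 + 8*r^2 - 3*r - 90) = r^5 + 11*r^4 + 3*r^3 - 243*r^2 - 216*r + 1620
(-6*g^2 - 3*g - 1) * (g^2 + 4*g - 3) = -6*g^4 - 27*g^3 + 5*g^2 + 5*g + 3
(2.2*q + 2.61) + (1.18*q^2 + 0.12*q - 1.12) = 1.18*q^2 + 2.32*q + 1.49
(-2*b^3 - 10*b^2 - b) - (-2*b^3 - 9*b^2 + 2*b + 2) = -b^2 - 3*b - 2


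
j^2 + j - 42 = (j - 6)*(j + 7)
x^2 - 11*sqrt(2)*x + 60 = (x - 6*sqrt(2))*(x - 5*sqrt(2))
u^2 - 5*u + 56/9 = (u - 8/3)*(u - 7/3)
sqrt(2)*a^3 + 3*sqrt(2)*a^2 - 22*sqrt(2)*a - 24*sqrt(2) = (a - 4)*(a + 6)*(sqrt(2)*a + sqrt(2))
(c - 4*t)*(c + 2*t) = c^2 - 2*c*t - 8*t^2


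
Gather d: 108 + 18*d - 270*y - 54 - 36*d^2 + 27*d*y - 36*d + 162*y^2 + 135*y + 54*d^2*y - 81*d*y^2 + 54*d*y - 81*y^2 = d^2*(54*y - 36) + d*(-81*y^2 + 81*y - 18) + 81*y^2 - 135*y + 54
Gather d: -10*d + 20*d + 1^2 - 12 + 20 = 10*d + 9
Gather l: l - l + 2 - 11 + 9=0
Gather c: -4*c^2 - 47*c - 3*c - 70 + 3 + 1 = -4*c^2 - 50*c - 66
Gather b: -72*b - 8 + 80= 72 - 72*b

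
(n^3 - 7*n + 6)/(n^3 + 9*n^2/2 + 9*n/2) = 2*(n^2 - 3*n + 2)/(n*(2*n + 3))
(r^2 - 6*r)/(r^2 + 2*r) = (r - 6)/(r + 2)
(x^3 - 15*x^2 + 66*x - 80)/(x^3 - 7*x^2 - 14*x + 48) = (x - 5)/(x + 3)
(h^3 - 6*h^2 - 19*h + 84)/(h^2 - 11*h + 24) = (h^2 - 3*h - 28)/(h - 8)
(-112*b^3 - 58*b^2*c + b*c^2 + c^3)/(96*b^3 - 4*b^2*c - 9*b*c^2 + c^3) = (-14*b^2 - 9*b*c - c^2)/(12*b^2 + b*c - c^2)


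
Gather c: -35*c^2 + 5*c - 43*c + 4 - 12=-35*c^2 - 38*c - 8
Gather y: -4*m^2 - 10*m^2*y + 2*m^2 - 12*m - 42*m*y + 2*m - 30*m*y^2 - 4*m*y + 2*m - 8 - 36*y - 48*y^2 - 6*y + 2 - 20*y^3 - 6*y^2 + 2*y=-2*m^2 - 8*m - 20*y^3 + y^2*(-30*m - 54) + y*(-10*m^2 - 46*m - 40) - 6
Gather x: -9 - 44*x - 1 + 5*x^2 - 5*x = 5*x^2 - 49*x - 10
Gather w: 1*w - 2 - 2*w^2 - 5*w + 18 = -2*w^2 - 4*w + 16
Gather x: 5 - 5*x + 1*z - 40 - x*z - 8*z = x*(-z - 5) - 7*z - 35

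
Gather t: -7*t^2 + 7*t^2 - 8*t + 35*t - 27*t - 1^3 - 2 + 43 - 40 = 0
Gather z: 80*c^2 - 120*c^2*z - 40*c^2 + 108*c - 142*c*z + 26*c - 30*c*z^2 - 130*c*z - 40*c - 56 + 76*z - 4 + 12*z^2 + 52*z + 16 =40*c^2 + 94*c + z^2*(12 - 30*c) + z*(-120*c^2 - 272*c + 128) - 44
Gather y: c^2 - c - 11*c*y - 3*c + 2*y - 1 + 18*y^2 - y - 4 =c^2 - 4*c + 18*y^2 + y*(1 - 11*c) - 5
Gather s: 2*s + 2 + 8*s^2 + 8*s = 8*s^2 + 10*s + 2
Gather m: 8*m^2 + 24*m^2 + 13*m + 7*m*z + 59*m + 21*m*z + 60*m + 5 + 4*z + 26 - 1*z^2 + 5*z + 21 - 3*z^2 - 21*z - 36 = 32*m^2 + m*(28*z + 132) - 4*z^2 - 12*z + 16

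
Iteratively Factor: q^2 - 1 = (q + 1)*(q - 1)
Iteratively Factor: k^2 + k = (k)*(k + 1)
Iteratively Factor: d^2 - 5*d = (d)*(d - 5)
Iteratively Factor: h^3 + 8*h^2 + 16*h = (h + 4)*(h^2 + 4*h) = h*(h + 4)*(h + 4)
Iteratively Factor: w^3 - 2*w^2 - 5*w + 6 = (w - 3)*(w^2 + w - 2) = (w - 3)*(w + 2)*(w - 1)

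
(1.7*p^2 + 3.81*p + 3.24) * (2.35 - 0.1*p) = -0.17*p^3 + 3.614*p^2 + 8.6295*p + 7.614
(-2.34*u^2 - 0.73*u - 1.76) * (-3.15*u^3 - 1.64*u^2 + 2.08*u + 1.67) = 7.371*u^5 + 6.1371*u^4 + 1.874*u^3 - 2.5398*u^2 - 4.8799*u - 2.9392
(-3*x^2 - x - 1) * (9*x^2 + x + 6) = -27*x^4 - 12*x^3 - 28*x^2 - 7*x - 6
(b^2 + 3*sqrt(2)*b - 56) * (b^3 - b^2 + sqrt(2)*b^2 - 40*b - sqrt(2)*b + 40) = b^5 - b^4 + 4*sqrt(2)*b^4 - 90*b^3 - 4*sqrt(2)*b^3 - 176*sqrt(2)*b^2 + 90*b^2 + 176*sqrt(2)*b + 2240*b - 2240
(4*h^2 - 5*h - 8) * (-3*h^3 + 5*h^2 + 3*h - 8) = -12*h^5 + 35*h^4 + 11*h^3 - 87*h^2 + 16*h + 64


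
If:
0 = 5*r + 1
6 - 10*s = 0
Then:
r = -1/5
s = 3/5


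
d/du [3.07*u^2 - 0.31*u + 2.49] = 6.14*u - 0.31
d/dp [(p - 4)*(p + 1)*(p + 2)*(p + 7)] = 4*p^3 + 18*p^2 - 34*p - 78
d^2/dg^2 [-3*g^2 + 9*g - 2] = -6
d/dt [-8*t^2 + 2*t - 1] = 2 - 16*t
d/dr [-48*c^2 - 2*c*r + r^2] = -2*c + 2*r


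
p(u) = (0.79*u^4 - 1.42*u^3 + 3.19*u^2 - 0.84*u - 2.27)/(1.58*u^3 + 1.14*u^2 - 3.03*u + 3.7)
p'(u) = (-4.74*u^2 - 2.28*u + 3.03)*(0.79*u^4 - 1.42*u^3 + 3.19*u^2 - 0.84*u - 2.27)/(1.58*u^3 + 1.14*u^2 - 3.03*u + 3.7)^2 + (3.16*u^3 - 4.26*u^2 + 6.38*u - 0.84)/(1.58*u^3 + 1.14*u^2 - 3.03*u + 3.7) = (1.2482*u^6 + 1.8012*u^5 - 13.8401*u^4 + 22.9516*u^3 - 13.7103*u^2 + 28.7816*u - 9.9861)/(2.4964*u^6 + 3.6024*u^5 - 8.2752*u^4 + 4.7836*u^3 + 17.6169*u^2 - 22.422*u + 13.69)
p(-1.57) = 3.34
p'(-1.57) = -9.81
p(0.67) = -0.63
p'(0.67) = 1.08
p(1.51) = 0.41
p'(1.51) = 0.74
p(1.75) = 0.56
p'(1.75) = 0.53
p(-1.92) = 12.57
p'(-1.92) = -70.04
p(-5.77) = -5.14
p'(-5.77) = 0.24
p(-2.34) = -18.38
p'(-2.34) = -75.88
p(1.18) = 0.09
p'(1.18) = 1.25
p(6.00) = 2.24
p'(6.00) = 0.44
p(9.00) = 3.60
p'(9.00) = 0.47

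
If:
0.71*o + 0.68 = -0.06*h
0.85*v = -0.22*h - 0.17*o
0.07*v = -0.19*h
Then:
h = -0.08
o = -0.95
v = 0.21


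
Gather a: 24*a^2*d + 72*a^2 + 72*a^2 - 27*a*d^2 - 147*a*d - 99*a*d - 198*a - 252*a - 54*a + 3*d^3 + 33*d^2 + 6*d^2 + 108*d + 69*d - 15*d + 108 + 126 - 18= a^2*(24*d + 144) + a*(-27*d^2 - 246*d - 504) + 3*d^3 + 39*d^2 + 162*d + 216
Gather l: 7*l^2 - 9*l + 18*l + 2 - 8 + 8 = 7*l^2 + 9*l + 2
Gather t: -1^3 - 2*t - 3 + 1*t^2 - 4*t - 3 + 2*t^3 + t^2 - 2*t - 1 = 2*t^3 + 2*t^2 - 8*t - 8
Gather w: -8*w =-8*w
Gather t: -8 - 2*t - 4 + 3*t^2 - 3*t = 3*t^2 - 5*t - 12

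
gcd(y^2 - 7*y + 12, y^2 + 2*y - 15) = y - 3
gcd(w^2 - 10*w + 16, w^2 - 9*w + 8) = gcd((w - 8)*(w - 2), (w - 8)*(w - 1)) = w - 8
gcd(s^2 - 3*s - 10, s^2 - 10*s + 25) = s - 5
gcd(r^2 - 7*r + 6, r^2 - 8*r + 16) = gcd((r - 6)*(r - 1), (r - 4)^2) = 1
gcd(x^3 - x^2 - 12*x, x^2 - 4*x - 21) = x + 3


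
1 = 1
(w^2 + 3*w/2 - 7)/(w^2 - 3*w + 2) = (w + 7/2)/(w - 1)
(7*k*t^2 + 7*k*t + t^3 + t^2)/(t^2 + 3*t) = (7*k*t + 7*k + t^2 + t)/(t + 3)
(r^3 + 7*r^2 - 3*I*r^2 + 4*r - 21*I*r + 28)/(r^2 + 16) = (r^2 + r*(7 + I) + 7*I)/(r + 4*I)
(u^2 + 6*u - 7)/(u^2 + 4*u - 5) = (u + 7)/(u + 5)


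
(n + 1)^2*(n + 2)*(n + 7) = n^4 + 11*n^3 + 33*n^2 + 37*n + 14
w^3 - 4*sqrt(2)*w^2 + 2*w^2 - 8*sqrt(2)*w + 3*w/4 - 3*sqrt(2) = (w + 1/2)*(w + 3/2)*(w - 4*sqrt(2))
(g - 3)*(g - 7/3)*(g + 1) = g^3 - 13*g^2/3 + 5*g/3 + 7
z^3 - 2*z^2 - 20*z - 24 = (z - 6)*(z + 2)^2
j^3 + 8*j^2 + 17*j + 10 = (j + 1)*(j + 2)*(j + 5)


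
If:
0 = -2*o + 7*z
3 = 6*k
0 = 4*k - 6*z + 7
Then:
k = 1/2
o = 21/4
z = 3/2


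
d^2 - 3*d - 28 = (d - 7)*(d + 4)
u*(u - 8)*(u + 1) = u^3 - 7*u^2 - 8*u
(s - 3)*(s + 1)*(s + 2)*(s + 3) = s^4 + 3*s^3 - 7*s^2 - 27*s - 18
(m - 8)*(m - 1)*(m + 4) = m^3 - 5*m^2 - 28*m + 32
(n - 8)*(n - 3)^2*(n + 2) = n^4 - 12*n^3 + 29*n^2 + 42*n - 144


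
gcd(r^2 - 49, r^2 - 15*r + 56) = r - 7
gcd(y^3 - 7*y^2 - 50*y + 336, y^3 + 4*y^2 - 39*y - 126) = y^2 + y - 42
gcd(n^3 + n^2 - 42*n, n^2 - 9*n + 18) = n - 6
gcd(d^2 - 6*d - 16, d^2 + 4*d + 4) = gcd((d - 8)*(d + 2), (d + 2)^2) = d + 2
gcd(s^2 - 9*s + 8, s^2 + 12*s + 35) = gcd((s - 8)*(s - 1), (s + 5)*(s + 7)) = 1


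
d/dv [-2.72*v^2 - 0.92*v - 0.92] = -5.44*v - 0.92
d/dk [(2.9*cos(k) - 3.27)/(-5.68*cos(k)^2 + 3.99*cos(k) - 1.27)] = (-16.472*cos(k)^2 + 37.1472*cos(k) - 9.3643)*sin(k)/(32.2624*cos(k)^4 - 45.3264*cos(k)^3 + 30.3473*cos(k)^2 - 10.1346*cos(k) + 1.6129)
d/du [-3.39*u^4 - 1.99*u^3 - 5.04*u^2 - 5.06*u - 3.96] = -13.56*u^3 - 5.97*u^2 - 10.08*u - 5.06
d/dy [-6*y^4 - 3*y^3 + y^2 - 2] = y*(-24*y^2 - 9*y + 2)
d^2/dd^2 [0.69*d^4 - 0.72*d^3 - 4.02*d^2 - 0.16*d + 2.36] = 8.28*d^2 - 4.32*d - 8.04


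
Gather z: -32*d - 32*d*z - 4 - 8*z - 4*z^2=-32*d - 4*z^2 + z*(-32*d - 8) - 4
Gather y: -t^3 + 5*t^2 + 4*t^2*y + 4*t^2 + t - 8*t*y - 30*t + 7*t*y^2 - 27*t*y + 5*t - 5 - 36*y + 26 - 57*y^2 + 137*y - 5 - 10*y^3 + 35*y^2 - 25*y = -t^3 + 9*t^2 - 24*t - 10*y^3 + y^2*(7*t - 22) + y*(4*t^2 - 35*t + 76) + 16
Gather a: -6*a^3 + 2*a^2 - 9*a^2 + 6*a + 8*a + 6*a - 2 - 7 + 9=-6*a^3 - 7*a^2 + 20*a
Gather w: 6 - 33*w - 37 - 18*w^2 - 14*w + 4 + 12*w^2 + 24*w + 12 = -6*w^2 - 23*w - 15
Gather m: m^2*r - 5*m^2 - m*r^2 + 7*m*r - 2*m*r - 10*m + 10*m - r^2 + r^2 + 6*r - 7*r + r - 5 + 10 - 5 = m^2*(r - 5) + m*(-r^2 + 5*r)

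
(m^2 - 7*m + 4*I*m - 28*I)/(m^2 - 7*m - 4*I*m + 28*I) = (m + 4*I)/(m - 4*I)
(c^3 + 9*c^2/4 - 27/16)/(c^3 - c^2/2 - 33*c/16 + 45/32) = 2*(2*c + 3)/(4*c - 5)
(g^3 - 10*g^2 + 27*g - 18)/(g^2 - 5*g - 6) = (g^2 - 4*g + 3)/(g + 1)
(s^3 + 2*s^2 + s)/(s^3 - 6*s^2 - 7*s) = (s + 1)/(s - 7)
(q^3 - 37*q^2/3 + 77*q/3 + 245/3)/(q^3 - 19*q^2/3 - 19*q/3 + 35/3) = (q - 7)/(q - 1)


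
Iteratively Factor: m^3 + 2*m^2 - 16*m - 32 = (m - 4)*(m^2 + 6*m + 8) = (m - 4)*(m + 2)*(m + 4)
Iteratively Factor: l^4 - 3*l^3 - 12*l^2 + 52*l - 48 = (l - 2)*(l^3 - l^2 - 14*l + 24) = (l - 3)*(l - 2)*(l^2 + 2*l - 8) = (l - 3)*(l - 2)*(l + 4)*(l - 2)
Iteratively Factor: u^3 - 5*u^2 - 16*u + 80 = (u + 4)*(u^2 - 9*u + 20) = (u - 4)*(u + 4)*(u - 5)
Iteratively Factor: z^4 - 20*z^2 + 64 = (z - 4)*(z^3 + 4*z^2 - 4*z - 16) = (z - 4)*(z - 2)*(z^2 + 6*z + 8) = (z - 4)*(z - 2)*(z + 4)*(z + 2)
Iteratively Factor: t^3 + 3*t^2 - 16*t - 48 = (t + 3)*(t^2 - 16) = (t - 4)*(t + 3)*(t + 4)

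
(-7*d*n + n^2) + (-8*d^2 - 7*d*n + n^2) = -8*d^2 - 14*d*n + 2*n^2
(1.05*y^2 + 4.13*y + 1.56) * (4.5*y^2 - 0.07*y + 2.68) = 4.725*y^4 + 18.5115*y^3 + 9.5449*y^2 + 10.9592*y + 4.1808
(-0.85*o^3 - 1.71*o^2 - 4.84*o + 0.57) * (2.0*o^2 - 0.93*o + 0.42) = -1.7*o^5 - 2.6295*o^4 - 8.4467*o^3 + 4.923*o^2 - 2.5629*o + 0.2394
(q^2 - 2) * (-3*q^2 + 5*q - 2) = -3*q^4 + 5*q^3 + 4*q^2 - 10*q + 4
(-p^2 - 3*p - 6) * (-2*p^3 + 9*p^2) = 2*p^5 - 3*p^4 - 15*p^3 - 54*p^2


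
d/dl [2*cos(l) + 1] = -2*sin(l)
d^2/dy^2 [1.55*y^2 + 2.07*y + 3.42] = 3.10000000000000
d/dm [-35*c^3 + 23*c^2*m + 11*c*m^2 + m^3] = 23*c^2 + 22*c*m + 3*m^2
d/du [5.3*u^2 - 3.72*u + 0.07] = 10.6*u - 3.72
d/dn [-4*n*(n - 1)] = 4 - 8*n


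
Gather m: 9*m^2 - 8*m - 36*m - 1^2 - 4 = 9*m^2 - 44*m - 5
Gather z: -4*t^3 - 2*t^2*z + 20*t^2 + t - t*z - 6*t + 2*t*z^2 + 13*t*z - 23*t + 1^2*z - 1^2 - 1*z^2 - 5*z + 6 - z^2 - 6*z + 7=-4*t^3 + 20*t^2 - 28*t + z^2*(2*t - 2) + z*(-2*t^2 + 12*t - 10) + 12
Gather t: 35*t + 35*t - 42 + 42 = 70*t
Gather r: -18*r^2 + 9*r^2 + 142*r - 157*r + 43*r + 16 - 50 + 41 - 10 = -9*r^2 + 28*r - 3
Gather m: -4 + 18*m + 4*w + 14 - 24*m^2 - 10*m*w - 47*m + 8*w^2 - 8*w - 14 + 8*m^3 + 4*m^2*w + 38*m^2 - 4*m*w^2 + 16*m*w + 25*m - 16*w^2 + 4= 8*m^3 + m^2*(4*w + 14) + m*(-4*w^2 + 6*w - 4) - 8*w^2 - 4*w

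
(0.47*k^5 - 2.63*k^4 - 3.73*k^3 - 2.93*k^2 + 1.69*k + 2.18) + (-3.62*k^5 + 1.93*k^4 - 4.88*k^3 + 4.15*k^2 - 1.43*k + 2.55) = -3.15*k^5 - 0.7*k^4 - 8.61*k^3 + 1.22*k^2 + 0.26*k + 4.73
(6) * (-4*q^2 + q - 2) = -24*q^2 + 6*q - 12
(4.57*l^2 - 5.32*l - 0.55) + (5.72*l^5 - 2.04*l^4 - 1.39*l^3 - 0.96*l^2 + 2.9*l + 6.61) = 5.72*l^5 - 2.04*l^4 - 1.39*l^3 + 3.61*l^2 - 2.42*l + 6.06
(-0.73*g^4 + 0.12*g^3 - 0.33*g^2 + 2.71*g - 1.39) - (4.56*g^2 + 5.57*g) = -0.73*g^4 + 0.12*g^3 - 4.89*g^2 - 2.86*g - 1.39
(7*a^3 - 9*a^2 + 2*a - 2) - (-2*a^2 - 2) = 7*a^3 - 7*a^2 + 2*a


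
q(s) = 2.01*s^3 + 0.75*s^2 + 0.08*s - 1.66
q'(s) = 6.03*s^2 + 1.5*s + 0.08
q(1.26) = 3.65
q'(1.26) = 11.54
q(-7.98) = -975.96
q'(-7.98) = 372.10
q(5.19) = 299.95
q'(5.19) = 170.29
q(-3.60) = -86.01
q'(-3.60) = 72.83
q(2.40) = 30.64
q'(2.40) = 38.41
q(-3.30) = -65.99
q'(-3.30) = 60.80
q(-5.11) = -250.68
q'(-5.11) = 149.87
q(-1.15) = -3.82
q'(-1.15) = 6.33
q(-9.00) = -1406.92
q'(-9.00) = 475.01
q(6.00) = 459.98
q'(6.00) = 226.16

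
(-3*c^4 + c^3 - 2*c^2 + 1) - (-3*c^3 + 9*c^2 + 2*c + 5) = -3*c^4 + 4*c^3 - 11*c^2 - 2*c - 4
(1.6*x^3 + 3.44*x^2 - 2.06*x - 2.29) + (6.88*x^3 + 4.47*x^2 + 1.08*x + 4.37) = 8.48*x^3 + 7.91*x^2 - 0.98*x + 2.08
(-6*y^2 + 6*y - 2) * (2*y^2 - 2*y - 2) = -12*y^4 + 24*y^3 - 4*y^2 - 8*y + 4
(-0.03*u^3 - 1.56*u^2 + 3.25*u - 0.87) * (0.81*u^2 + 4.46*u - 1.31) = -0.0243*u^5 - 1.3974*u^4 - 4.2858*u^3 + 15.8339*u^2 - 8.1377*u + 1.1397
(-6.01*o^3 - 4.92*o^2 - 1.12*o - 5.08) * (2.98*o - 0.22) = -17.9098*o^4 - 13.3394*o^3 - 2.2552*o^2 - 14.892*o + 1.1176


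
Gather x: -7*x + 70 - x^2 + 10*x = -x^2 + 3*x + 70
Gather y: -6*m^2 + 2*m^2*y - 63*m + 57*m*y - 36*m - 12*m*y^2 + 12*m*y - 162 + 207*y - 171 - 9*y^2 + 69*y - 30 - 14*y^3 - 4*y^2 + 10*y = -6*m^2 - 99*m - 14*y^3 + y^2*(-12*m - 13) + y*(2*m^2 + 69*m + 286) - 363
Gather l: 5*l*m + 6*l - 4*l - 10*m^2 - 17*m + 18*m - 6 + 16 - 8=l*(5*m + 2) - 10*m^2 + m + 2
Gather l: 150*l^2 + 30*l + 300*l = 150*l^2 + 330*l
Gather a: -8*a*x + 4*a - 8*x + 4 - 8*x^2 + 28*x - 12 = a*(4 - 8*x) - 8*x^2 + 20*x - 8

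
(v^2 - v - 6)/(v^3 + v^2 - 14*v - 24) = (v - 3)/(v^2 - v - 12)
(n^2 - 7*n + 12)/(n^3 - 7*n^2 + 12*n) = 1/n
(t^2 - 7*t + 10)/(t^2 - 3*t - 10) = (t - 2)/(t + 2)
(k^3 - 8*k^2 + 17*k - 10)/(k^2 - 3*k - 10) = (k^2 - 3*k + 2)/(k + 2)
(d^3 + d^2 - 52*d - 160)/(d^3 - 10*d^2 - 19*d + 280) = (d + 4)/(d - 7)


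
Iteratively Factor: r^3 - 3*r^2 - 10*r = (r - 5)*(r^2 + 2*r) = (r - 5)*(r + 2)*(r)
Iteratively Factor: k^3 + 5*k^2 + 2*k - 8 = (k + 4)*(k^2 + k - 2) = (k + 2)*(k + 4)*(k - 1)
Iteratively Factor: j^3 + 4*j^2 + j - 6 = (j - 1)*(j^2 + 5*j + 6) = (j - 1)*(j + 3)*(j + 2)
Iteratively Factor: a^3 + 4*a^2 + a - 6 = (a + 2)*(a^2 + 2*a - 3) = (a - 1)*(a + 2)*(a + 3)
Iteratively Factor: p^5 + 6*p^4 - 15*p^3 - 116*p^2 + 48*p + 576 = (p + 4)*(p^4 + 2*p^3 - 23*p^2 - 24*p + 144) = (p - 3)*(p + 4)*(p^3 + 5*p^2 - 8*p - 48) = (p - 3)*(p + 4)^2*(p^2 + p - 12) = (p - 3)*(p + 4)^3*(p - 3)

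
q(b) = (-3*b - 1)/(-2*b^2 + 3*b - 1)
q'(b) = (-3*b - 1)*(4*b - 3)/(-2*b^2 + 3*b - 1)^2 - 3/(-2*b^2 + 3*b - 1)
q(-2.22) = -0.32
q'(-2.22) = -0.05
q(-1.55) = -0.35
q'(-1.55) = -0.02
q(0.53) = -91.84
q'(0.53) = 2759.67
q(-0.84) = -0.31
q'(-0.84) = 0.21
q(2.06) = 2.17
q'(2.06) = -2.53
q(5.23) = 0.42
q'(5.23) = -0.11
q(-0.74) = -0.28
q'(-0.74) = 0.30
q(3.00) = 1.00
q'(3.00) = -0.60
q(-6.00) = -0.19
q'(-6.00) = -0.02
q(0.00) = 1.00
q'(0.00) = 6.00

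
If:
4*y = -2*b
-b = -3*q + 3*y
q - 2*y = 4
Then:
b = 24/5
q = -4/5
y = -12/5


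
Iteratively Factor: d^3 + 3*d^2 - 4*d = (d - 1)*(d^2 + 4*d) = d*(d - 1)*(d + 4)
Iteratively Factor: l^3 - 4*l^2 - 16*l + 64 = (l - 4)*(l^2 - 16) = (l - 4)*(l + 4)*(l - 4)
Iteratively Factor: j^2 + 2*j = (j)*(j + 2)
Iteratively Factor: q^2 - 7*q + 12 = (q - 4)*(q - 3)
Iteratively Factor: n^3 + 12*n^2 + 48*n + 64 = (n + 4)*(n^2 + 8*n + 16) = (n + 4)^2*(n + 4)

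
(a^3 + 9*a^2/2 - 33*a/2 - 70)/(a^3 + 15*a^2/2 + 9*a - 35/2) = (a - 4)/(a - 1)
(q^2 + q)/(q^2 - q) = (q + 1)/(q - 1)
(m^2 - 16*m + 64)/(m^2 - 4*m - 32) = (m - 8)/(m + 4)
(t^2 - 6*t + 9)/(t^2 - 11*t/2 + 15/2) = 2*(t - 3)/(2*t - 5)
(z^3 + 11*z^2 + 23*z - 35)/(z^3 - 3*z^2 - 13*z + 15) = (z^2 + 12*z + 35)/(z^2 - 2*z - 15)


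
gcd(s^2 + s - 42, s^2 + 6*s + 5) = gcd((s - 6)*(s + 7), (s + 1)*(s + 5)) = 1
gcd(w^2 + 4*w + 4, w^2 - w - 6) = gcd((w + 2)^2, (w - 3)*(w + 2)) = w + 2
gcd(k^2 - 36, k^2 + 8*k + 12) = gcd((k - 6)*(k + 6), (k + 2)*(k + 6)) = k + 6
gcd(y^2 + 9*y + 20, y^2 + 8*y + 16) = y + 4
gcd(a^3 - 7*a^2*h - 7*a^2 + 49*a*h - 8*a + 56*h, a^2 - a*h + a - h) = a + 1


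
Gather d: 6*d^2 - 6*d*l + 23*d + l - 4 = 6*d^2 + d*(23 - 6*l) + l - 4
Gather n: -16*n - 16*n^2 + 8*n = -16*n^2 - 8*n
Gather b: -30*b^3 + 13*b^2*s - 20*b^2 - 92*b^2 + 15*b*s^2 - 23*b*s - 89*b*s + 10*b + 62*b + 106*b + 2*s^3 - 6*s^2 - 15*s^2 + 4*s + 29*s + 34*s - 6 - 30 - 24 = -30*b^3 + b^2*(13*s - 112) + b*(15*s^2 - 112*s + 178) + 2*s^3 - 21*s^2 + 67*s - 60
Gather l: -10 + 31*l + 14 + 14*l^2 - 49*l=14*l^2 - 18*l + 4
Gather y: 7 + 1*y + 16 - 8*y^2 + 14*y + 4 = -8*y^2 + 15*y + 27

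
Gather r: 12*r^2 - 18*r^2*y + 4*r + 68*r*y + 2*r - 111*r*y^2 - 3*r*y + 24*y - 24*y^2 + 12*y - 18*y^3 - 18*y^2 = r^2*(12 - 18*y) + r*(-111*y^2 + 65*y + 6) - 18*y^3 - 42*y^2 + 36*y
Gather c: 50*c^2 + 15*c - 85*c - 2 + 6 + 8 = 50*c^2 - 70*c + 12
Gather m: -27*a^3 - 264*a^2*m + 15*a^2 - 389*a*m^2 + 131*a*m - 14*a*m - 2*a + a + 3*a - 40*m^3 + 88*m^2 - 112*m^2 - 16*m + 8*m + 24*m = -27*a^3 + 15*a^2 + 2*a - 40*m^3 + m^2*(-389*a - 24) + m*(-264*a^2 + 117*a + 16)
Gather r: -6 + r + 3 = r - 3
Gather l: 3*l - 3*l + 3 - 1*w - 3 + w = 0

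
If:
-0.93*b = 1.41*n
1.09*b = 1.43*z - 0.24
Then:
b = 1.31192660550459*z - 0.220183486238532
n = 0.145227405816904 - 0.865313292992387*z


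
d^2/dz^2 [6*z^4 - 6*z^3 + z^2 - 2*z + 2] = 72*z^2 - 36*z + 2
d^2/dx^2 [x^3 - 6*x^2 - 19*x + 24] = 6*x - 12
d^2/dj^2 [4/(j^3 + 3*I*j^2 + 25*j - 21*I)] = 8*(-3*(j + I)*(j^3 + 3*I*j^2 + 25*j - 21*I) + (3*j^2 + 6*I*j + 25)^2)/(j^3 + 3*I*j^2 + 25*j - 21*I)^3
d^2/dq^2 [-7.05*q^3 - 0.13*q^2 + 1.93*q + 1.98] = -42.3*q - 0.26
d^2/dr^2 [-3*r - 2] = 0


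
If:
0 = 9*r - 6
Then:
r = 2/3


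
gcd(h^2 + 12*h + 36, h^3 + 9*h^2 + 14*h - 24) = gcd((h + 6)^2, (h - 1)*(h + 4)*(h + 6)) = h + 6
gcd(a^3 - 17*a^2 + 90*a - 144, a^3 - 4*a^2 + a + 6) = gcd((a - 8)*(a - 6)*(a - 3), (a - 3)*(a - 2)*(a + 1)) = a - 3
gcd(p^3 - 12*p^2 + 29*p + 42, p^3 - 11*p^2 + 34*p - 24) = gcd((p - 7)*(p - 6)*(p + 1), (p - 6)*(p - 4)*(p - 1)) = p - 6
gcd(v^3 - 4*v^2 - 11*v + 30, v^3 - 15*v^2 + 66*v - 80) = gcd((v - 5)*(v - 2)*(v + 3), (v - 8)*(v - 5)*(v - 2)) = v^2 - 7*v + 10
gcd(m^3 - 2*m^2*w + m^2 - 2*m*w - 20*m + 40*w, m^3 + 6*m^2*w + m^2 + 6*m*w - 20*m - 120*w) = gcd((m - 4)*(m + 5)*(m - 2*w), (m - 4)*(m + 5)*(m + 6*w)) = m^2 + m - 20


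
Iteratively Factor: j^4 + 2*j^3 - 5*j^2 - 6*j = (j - 2)*(j^3 + 4*j^2 + 3*j) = j*(j - 2)*(j^2 + 4*j + 3) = j*(j - 2)*(j + 3)*(j + 1)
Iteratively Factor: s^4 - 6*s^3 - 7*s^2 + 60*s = (s)*(s^3 - 6*s^2 - 7*s + 60) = s*(s + 3)*(s^2 - 9*s + 20) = s*(s - 5)*(s + 3)*(s - 4)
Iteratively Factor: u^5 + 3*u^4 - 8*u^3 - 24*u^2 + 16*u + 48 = (u + 2)*(u^4 + u^3 - 10*u^2 - 4*u + 24) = (u + 2)^2*(u^3 - u^2 - 8*u + 12) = (u + 2)^2*(u + 3)*(u^2 - 4*u + 4) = (u - 2)*(u + 2)^2*(u + 3)*(u - 2)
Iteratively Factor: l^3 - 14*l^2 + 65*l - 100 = (l - 5)*(l^2 - 9*l + 20) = (l - 5)^2*(l - 4)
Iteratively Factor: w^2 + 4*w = (w)*(w + 4)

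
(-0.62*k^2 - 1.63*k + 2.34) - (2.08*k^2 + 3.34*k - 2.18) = -2.7*k^2 - 4.97*k + 4.52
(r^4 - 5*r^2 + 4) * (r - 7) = r^5 - 7*r^4 - 5*r^3 + 35*r^2 + 4*r - 28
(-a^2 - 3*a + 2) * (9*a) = -9*a^3 - 27*a^2 + 18*a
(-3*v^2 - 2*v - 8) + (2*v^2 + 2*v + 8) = -v^2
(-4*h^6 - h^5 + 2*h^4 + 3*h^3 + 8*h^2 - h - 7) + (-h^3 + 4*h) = -4*h^6 - h^5 + 2*h^4 + 2*h^3 + 8*h^2 + 3*h - 7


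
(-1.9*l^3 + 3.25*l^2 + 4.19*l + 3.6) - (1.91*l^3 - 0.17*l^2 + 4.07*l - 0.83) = -3.81*l^3 + 3.42*l^2 + 0.12*l + 4.43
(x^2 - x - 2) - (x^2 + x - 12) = 10 - 2*x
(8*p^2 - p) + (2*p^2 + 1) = 10*p^2 - p + 1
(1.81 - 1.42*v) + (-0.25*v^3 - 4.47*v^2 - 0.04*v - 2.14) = -0.25*v^3 - 4.47*v^2 - 1.46*v - 0.33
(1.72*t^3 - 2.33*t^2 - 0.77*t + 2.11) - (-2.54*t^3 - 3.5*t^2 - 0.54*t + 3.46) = 4.26*t^3 + 1.17*t^2 - 0.23*t - 1.35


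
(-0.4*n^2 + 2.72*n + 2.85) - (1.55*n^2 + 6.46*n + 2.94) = -1.95*n^2 - 3.74*n - 0.0899999999999999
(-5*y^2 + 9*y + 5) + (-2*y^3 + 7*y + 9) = -2*y^3 - 5*y^2 + 16*y + 14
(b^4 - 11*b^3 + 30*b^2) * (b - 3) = b^5 - 14*b^4 + 63*b^3 - 90*b^2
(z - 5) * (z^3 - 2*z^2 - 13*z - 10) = z^4 - 7*z^3 - 3*z^2 + 55*z + 50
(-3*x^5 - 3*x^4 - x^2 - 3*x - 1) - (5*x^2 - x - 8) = -3*x^5 - 3*x^4 - 6*x^2 - 2*x + 7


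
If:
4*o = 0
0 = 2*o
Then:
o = 0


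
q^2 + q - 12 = (q - 3)*(q + 4)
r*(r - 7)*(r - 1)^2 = r^4 - 9*r^3 + 15*r^2 - 7*r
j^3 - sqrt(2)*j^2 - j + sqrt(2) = (j - 1)*(j + 1)*(j - sqrt(2))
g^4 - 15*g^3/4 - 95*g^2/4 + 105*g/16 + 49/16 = (g - 7)*(g - 1/2)*(g + 1/4)*(g + 7/2)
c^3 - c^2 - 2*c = c*(c - 2)*(c + 1)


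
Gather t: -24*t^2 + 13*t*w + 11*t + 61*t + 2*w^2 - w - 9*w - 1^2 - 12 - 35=-24*t^2 + t*(13*w + 72) + 2*w^2 - 10*w - 48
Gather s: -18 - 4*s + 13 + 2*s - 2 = -2*s - 7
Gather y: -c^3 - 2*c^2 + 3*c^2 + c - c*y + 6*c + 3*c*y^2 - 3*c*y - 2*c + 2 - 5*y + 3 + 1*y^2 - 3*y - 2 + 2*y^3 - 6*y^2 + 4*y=-c^3 + c^2 + 5*c + 2*y^3 + y^2*(3*c - 5) + y*(-4*c - 4) + 3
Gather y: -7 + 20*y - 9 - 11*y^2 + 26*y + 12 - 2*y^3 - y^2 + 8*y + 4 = -2*y^3 - 12*y^2 + 54*y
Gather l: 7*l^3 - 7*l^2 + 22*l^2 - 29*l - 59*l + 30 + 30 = 7*l^3 + 15*l^2 - 88*l + 60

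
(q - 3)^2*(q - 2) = q^3 - 8*q^2 + 21*q - 18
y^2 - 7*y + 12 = (y - 4)*(y - 3)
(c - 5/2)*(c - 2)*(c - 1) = c^3 - 11*c^2/2 + 19*c/2 - 5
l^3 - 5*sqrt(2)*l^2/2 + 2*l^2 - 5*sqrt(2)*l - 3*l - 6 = (l + 2)*(l - 3*sqrt(2))*(l + sqrt(2)/2)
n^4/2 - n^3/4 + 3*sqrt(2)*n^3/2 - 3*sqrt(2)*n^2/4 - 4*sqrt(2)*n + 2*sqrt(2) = (n/2 + sqrt(2))*(n - 1/2)*(n - sqrt(2))*(n + 2*sqrt(2))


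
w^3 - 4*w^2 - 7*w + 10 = (w - 5)*(w - 1)*(w + 2)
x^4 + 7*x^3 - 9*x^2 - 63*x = x*(x - 3)*(x + 3)*(x + 7)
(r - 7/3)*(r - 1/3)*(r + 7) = r^3 + 13*r^2/3 - 161*r/9 + 49/9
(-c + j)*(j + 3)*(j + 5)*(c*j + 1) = -c^2*j^3 - 8*c^2*j^2 - 15*c^2*j + c*j^4 + 8*c*j^3 + 14*c*j^2 - 8*c*j - 15*c + j^3 + 8*j^2 + 15*j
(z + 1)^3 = z^3 + 3*z^2 + 3*z + 1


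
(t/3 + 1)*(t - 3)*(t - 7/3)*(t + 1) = t^4/3 - 4*t^3/9 - 34*t^2/9 + 4*t + 7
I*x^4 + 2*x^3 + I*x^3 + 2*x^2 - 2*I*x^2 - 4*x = x*(x + 2)*(x - 2*I)*(I*x - I)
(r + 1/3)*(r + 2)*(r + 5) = r^3 + 22*r^2/3 + 37*r/3 + 10/3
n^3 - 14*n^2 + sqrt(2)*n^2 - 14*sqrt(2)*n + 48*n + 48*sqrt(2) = (n - 8)*(n - 6)*(n + sqrt(2))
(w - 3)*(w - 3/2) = w^2 - 9*w/2 + 9/2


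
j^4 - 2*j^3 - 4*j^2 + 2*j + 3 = (j - 3)*(j - 1)*(j + 1)^2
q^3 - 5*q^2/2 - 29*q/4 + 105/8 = (q - 7/2)*(q - 3/2)*(q + 5/2)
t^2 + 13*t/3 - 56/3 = (t - 8/3)*(t + 7)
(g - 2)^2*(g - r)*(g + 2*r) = g^4 + g^3*r - 4*g^3 - 2*g^2*r^2 - 4*g^2*r + 4*g^2 + 8*g*r^2 + 4*g*r - 8*r^2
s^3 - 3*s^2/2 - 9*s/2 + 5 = (s - 5/2)*(s - 1)*(s + 2)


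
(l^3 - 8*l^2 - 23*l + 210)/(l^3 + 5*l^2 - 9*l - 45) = (l^2 - 13*l + 42)/(l^2 - 9)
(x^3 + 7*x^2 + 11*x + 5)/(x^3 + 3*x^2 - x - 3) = (x^2 + 6*x + 5)/(x^2 + 2*x - 3)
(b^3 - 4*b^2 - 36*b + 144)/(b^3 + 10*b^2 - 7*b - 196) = (b^2 - 36)/(b^2 + 14*b + 49)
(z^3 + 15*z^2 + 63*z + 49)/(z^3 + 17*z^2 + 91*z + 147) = (z + 1)/(z + 3)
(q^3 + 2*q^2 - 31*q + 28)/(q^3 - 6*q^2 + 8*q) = (q^2 + 6*q - 7)/(q*(q - 2))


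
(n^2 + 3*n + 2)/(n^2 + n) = (n + 2)/n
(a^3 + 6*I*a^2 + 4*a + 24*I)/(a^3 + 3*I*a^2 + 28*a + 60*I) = (a - 2*I)/(a - 5*I)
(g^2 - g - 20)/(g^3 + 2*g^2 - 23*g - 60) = 1/(g + 3)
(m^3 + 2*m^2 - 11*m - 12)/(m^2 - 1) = (m^2 + m - 12)/(m - 1)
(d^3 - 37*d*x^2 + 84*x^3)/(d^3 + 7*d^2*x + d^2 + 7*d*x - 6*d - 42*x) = (d^2 - 7*d*x + 12*x^2)/(d^2 + d - 6)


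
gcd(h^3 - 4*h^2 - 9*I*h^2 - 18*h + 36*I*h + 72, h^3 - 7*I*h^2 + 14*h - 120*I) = h - 6*I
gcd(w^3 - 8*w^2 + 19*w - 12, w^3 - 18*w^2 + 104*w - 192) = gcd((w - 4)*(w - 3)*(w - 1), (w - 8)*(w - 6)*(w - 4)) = w - 4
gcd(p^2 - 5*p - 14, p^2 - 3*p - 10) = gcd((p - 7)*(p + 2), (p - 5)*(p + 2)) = p + 2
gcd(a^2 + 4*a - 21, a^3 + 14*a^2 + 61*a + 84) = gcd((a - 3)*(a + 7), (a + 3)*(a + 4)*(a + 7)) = a + 7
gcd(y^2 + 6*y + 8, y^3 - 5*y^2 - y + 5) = 1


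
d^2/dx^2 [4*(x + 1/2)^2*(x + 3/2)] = 24*x + 20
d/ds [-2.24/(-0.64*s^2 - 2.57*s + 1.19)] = (-2.8672*s - 5.7568)/(0.64*s^2 + 2.57*s - 1.19)^2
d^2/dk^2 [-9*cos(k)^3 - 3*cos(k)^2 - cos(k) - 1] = 31*cos(k)/4 + 6*cos(2*k) + 81*cos(3*k)/4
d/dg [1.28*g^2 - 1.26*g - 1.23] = 2.56*g - 1.26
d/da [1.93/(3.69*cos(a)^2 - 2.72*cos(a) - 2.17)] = (14.2434*cos(a) - 5.2496)*sin(a)/(-3.69*cos(a)^2 + 2.72*cos(a) + 2.17)^2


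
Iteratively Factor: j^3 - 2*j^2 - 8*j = (j)*(j^2 - 2*j - 8) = j*(j + 2)*(j - 4)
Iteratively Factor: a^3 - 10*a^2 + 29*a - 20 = (a - 5)*(a^2 - 5*a + 4) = (a - 5)*(a - 4)*(a - 1)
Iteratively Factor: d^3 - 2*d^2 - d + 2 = (d - 1)*(d^2 - d - 2) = (d - 1)*(d + 1)*(d - 2)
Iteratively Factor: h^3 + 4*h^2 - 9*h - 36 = (h + 4)*(h^2 - 9) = (h + 3)*(h + 4)*(h - 3)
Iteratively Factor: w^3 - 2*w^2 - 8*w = (w + 2)*(w^2 - 4*w) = w*(w + 2)*(w - 4)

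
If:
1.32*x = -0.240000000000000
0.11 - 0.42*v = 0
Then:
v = 0.26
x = -0.18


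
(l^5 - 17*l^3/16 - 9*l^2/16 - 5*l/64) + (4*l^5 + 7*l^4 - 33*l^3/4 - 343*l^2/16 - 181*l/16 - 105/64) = 5*l^5 + 7*l^4 - 149*l^3/16 - 22*l^2 - 729*l/64 - 105/64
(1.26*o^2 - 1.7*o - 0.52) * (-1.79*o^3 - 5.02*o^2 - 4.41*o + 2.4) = -2.2554*o^5 - 3.2822*o^4 + 3.9082*o^3 + 13.1314*o^2 - 1.7868*o - 1.248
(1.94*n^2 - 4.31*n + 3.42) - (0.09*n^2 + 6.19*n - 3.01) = 1.85*n^2 - 10.5*n + 6.43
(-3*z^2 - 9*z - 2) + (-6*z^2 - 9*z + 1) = -9*z^2 - 18*z - 1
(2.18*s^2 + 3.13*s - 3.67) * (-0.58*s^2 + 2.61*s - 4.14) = -1.2644*s^4 + 3.8744*s^3 + 1.2727*s^2 - 22.5369*s + 15.1938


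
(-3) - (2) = -5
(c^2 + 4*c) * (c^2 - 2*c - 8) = c^4 + 2*c^3 - 16*c^2 - 32*c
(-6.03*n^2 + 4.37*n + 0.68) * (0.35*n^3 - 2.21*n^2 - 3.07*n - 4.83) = -2.1105*n^5 + 14.8558*n^4 + 9.0924*n^3 + 14.2062*n^2 - 23.1947*n - 3.2844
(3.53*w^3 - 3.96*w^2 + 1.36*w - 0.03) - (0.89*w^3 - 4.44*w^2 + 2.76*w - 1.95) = 2.64*w^3 + 0.48*w^2 - 1.4*w + 1.92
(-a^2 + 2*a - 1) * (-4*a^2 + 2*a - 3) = 4*a^4 - 10*a^3 + 11*a^2 - 8*a + 3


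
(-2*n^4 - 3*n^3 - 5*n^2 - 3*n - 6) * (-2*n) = 4*n^5 + 6*n^4 + 10*n^3 + 6*n^2 + 12*n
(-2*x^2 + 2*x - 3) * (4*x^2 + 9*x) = -8*x^4 - 10*x^3 + 6*x^2 - 27*x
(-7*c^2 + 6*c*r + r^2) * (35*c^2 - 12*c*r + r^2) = -245*c^4 + 294*c^3*r - 44*c^2*r^2 - 6*c*r^3 + r^4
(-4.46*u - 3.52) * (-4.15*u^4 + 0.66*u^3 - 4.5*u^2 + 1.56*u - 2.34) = 18.509*u^5 + 11.6644*u^4 + 17.7468*u^3 + 8.8824*u^2 + 4.9452*u + 8.2368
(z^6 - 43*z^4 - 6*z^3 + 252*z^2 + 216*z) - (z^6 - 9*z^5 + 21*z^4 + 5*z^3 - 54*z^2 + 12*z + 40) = 9*z^5 - 64*z^4 - 11*z^3 + 306*z^2 + 204*z - 40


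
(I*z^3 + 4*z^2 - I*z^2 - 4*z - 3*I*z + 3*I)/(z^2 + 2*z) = (I*z^3 + z^2*(4 - I) - z*(4 + 3*I) + 3*I)/(z*(z + 2))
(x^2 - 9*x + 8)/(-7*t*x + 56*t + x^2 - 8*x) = (x - 1)/(-7*t + x)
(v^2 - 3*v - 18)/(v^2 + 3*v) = (v - 6)/v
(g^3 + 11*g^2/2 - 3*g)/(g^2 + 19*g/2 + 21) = g*(2*g - 1)/(2*g + 7)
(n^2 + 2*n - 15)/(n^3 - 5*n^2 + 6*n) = (n + 5)/(n*(n - 2))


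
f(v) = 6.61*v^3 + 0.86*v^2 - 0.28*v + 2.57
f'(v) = 19.83*v^2 + 1.72*v - 0.28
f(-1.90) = -39.13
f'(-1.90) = 68.04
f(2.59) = 122.46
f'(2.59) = 137.20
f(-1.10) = -4.88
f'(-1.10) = 21.82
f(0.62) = 4.30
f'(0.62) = 8.41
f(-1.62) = -22.82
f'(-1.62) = 48.98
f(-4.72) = -672.02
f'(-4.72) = 433.38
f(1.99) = 57.51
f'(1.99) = 81.67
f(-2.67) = -116.37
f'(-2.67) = 136.49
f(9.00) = 4888.40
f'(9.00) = 1621.43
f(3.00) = 187.94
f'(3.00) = 183.35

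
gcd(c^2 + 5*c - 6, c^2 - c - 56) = 1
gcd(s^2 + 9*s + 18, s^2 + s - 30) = s + 6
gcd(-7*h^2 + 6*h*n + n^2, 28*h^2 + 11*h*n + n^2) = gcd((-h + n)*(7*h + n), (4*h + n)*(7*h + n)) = 7*h + n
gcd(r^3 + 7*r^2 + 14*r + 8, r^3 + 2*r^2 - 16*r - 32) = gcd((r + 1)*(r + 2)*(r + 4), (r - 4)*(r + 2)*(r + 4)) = r^2 + 6*r + 8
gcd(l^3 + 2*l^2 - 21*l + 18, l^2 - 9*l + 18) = l - 3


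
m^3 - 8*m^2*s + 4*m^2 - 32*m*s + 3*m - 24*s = (m + 1)*(m + 3)*(m - 8*s)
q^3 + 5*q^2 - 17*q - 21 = (q - 3)*(q + 1)*(q + 7)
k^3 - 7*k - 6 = (k - 3)*(k + 1)*(k + 2)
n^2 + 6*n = n*(n + 6)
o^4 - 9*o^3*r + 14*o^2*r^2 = o^2*(o - 7*r)*(o - 2*r)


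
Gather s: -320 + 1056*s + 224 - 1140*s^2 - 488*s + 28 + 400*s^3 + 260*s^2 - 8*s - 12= 400*s^3 - 880*s^2 + 560*s - 80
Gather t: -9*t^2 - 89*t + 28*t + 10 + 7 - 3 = -9*t^2 - 61*t + 14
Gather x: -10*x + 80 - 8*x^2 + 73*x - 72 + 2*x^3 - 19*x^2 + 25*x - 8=2*x^3 - 27*x^2 + 88*x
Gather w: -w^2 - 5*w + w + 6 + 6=-w^2 - 4*w + 12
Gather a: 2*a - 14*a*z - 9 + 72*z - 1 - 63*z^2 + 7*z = a*(2 - 14*z) - 63*z^2 + 79*z - 10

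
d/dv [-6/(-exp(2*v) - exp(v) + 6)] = (-12*exp(v) - 6)*exp(v)/(exp(2*v) + exp(v) - 6)^2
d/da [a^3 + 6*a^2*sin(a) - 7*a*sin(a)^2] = 6*a^2*cos(a) + 3*a^2 + 12*a*sin(a) - 7*a*sin(2*a) - 7*sin(a)^2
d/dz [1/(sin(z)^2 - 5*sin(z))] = (5 - 2*sin(z))*cos(z)/((sin(z) - 5)^2*sin(z)^2)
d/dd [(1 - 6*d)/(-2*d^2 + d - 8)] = (12*d^2 - 6*d - (4*d - 1)*(6*d - 1) + 48)/(2*d^2 - d + 8)^2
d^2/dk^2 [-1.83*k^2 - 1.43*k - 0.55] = -3.66000000000000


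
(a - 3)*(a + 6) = a^2 + 3*a - 18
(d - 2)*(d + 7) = d^2 + 5*d - 14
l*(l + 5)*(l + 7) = l^3 + 12*l^2 + 35*l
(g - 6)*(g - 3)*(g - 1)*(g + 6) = g^4 - 4*g^3 - 33*g^2 + 144*g - 108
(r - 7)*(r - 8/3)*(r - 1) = r^3 - 32*r^2/3 + 85*r/3 - 56/3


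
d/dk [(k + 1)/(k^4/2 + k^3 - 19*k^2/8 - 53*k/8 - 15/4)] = 8*(-12*k^2 - 8*k + 23)/(16*k^6 + 32*k^5 - 168*k^4 - 424*k^3 + 289*k^2 + 1380*k + 900)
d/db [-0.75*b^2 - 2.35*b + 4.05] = -1.5*b - 2.35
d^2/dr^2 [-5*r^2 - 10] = -10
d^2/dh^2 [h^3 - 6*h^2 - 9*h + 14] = 6*h - 12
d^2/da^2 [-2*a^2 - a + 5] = -4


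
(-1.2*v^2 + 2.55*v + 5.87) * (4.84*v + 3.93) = -5.808*v^3 + 7.626*v^2 + 38.4323*v + 23.0691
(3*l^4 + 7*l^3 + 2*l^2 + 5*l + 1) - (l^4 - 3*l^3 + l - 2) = 2*l^4 + 10*l^3 + 2*l^2 + 4*l + 3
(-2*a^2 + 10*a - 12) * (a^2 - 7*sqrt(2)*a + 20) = -2*a^4 + 10*a^3 + 14*sqrt(2)*a^3 - 70*sqrt(2)*a^2 - 52*a^2 + 84*sqrt(2)*a + 200*a - 240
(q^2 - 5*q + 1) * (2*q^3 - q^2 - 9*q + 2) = 2*q^5 - 11*q^4 - 2*q^3 + 46*q^2 - 19*q + 2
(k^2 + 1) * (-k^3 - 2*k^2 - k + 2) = -k^5 - 2*k^4 - 2*k^3 - k + 2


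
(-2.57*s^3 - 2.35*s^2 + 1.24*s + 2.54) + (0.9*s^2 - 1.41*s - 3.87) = -2.57*s^3 - 1.45*s^2 - 0.17*s - 1.33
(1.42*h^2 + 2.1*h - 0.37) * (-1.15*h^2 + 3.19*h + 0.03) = -1.633*h^4 + 2.1148*h^3 + 7.1671*h^2 - 1.1173*h - 0.0111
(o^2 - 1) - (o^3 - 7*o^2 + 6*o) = -o^3 + 8*o^2 - 6*o - 1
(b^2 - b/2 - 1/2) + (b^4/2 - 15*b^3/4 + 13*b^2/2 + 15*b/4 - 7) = b^4/2 - 15*b^3/4 + 15*b^2/2 + 13*b/4 - 15/2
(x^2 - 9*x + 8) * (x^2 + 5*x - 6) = x^4 - 4*x^3 - 43*x^2 + 94*x - 48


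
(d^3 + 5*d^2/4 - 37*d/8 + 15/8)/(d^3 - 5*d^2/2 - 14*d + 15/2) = (d - 5/4)/(d - 5)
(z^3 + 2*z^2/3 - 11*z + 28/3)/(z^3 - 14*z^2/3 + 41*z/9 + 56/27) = 9*(z^2 + 3*z - 4)/(9*z^2 - 21*z - 8)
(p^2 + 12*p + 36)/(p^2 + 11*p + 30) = (p + 6)/(p + 5)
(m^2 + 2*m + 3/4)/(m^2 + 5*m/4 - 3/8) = 2*(2*m + 1)/(4*m - 1)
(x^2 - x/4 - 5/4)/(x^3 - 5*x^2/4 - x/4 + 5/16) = 4*(x + 1)/(4*x^2 - 1)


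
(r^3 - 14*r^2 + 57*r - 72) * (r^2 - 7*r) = r^5 - 21*r^4 + 155*r^3 - 471*r^2 + 504*r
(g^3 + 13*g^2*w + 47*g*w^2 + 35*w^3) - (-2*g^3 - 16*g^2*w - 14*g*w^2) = 3*g^3 + 29*g^2*w + 61*g*w^2 + 35*w^3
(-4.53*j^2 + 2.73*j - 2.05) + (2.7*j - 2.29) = -4.53*j^2 + 5.43*j - 4.34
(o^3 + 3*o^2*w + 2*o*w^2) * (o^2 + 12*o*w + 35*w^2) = o^5 + 15*o^4*w + 73*o^3*w^2 + 129*o^2*w^3 + 70*o*w^4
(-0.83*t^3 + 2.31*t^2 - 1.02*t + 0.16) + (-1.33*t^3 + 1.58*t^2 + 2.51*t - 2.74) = -2.16*t^3 + 3.89*t^2 + 1.49*t - 2.58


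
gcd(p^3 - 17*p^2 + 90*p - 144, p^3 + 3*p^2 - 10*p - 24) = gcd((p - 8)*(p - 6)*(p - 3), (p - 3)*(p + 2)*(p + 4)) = p - 3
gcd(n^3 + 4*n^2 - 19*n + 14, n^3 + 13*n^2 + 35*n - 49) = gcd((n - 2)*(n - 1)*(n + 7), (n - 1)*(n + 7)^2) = n^2 + 6*n - 7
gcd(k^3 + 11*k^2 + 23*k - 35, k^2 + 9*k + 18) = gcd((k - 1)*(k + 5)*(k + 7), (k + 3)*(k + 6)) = 1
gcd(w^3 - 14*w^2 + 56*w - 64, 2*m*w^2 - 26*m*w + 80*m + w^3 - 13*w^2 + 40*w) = w - 8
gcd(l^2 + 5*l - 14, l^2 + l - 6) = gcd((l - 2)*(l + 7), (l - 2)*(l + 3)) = l - 2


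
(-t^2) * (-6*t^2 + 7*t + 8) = 6*t^4 - 7*t^3 - 8*t^2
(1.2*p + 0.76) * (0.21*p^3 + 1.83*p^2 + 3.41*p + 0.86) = 0.252*p^4 + 2.3556*p^3 + 5.4828*p^2 + 3.6236*p + 0.6536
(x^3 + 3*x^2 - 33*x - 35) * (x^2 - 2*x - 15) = x^5 + x^4 - 54*x^3 - 14*x^2 + 565*x + 525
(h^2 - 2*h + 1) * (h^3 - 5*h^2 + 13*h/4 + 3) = h^5 - 7*h^4 + 57*h^3/4 - 17*h^2/2 - 11*h/4 + 3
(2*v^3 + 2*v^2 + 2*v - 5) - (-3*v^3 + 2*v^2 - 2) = 5*v^3 + 2*v - 3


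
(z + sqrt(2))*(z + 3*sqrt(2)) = z^2 + 4*sqrt(2)*z + 6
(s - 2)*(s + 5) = s^2 + 3*s - 10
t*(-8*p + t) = -8*p*t + t^2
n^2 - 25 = (n - 5)*(n + 5)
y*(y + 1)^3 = y^4 + 3*y^3 + 3*y^2 + y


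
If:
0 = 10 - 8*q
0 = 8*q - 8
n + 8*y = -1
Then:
No Solution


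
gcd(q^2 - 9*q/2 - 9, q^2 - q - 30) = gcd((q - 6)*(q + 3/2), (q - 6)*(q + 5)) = q - 6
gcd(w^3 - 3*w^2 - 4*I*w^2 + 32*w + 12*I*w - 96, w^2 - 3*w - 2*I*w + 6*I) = w - 3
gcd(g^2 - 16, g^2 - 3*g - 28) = g + 4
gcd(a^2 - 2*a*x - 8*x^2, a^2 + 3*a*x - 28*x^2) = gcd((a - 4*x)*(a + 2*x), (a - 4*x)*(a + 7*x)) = -a + 4*x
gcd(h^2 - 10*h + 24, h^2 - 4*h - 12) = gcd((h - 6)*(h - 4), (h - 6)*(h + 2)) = h - 6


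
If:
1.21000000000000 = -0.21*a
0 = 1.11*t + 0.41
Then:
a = -5.76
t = -0.37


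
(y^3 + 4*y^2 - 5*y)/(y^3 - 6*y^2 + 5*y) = (y + 5)/(y - 5)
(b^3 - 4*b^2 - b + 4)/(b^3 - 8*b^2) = (b^3 - 4*b^2 - b + 4)/(b^2*(b - 8))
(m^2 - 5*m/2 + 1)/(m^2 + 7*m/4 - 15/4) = 2*(2*m^2 - 5*m + 2)/(4*m^2 + 7*m - 15)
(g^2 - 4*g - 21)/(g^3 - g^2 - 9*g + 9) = (g - 7)/(g^2 - 4*g + 3)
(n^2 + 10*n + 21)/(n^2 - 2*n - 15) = (n + 7)/(n - 5)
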